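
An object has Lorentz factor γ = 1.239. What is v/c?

From γ = 1/√(1 - v²/c²):
1/γ² = 1/1.239² = 0.6514
v²/c² = 1 - 0.6514 = 0.3486
v/c = √(0.3486) = 0.5904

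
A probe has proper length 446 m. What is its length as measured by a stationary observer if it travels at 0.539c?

Proper length L₀ = 446 m
γ = 1/√(1 - 0.539²) = 1.187
L = L₀/γ = 446/1.187 = 375.7 m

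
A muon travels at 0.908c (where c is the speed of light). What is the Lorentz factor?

v/c = 0.908, so (v/c)² = 0.824464
1 - (v/c)² = 0.175536
γ = 1/√(0.175536) = 2.387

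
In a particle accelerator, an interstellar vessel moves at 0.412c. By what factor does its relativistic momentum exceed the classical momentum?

p_rel = γmv, p_class = mv
Ratio = γ = 1/√(1 - 0.412²)
= 1/√(0.830256) = 1.097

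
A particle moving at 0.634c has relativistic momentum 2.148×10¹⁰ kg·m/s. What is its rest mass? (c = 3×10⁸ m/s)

γ = 1/√(1 - 0.634²) = 1.293
v = 0.634 × 3×10⁸ = 1.902×10⁸ m/s
m = p/(γv) = 2.148×10¹⁰/(1.293 × 1.902×10⁸) = 87.34 kg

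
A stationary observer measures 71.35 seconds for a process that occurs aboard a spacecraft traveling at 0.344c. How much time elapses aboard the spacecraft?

Dilated time Δt = 71.35 seconds
γ = 1/√(1 - 0.344²) = 1.065
Δt₀ = Δt/γ = 71.35/1.065 = 67.00 seconds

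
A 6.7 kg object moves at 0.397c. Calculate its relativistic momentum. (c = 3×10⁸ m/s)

γ = 1/√(1 - 0.397²) = 1.0895
v = 0.397 × 3×10⁸ = 1.191×10⁸ m/s
p = γmv = 1.0895 × 6.7 × 1.191×10⁸ = 8.694×10⁸ kg·m/s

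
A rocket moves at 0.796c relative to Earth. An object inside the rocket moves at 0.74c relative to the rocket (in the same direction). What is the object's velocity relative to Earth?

u = (u' + v)/(1 + u'v/c²)
Numerator: 0.74 + 0.796 = 1.536
Denominator: 1 + 0.58904 = 1.58904
u = 1.536/1.58904 = 0.9666c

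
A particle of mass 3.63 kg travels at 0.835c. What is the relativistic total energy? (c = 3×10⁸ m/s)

γ = 1/√(1 - 0.835²) = 1.8174
mc² = 3.63 × (3×10⁸)² = 3.267×10¹⁷ J
E = γmc² = 1.8174 × 3.267×10¹⁷ = 5.937×10¹⁷ J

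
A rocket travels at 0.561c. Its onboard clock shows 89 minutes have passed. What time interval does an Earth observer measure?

Proper time Δt₀ = 89 minutes
γ = 1/√(1 - 0.561²) = 1.208
Δt = γΔt₀ = 1.208 × 89 = 107.5 minutes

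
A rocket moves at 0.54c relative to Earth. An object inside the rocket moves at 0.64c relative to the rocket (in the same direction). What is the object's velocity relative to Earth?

u = (u' + v)/(1 + u'v/c²)
Numerator: 0.64 + 0.54 = 1.18
Denominator: 1 + 0.3456 = 1.3456
u = 1.18/1.3456 = 0.8769c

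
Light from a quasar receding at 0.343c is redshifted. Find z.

β = 0.343
(1+β)/(1-β) = 1.343/0.657 = 2.044
√(2.044) = 1.4297
z = 1.4297 - 1 = 0.4297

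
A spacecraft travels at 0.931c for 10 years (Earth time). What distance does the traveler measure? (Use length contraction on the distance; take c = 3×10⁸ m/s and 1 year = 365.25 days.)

Earth distance: d = v × t = 0.931c × 10 yr = 8.814×10¹⁶ m
γ = 2.740
d' = d/γ = 8.814×10¹⁶/2.740 = 3.217×10¹⁶ m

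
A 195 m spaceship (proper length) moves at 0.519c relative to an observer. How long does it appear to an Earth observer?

Proper length L₀ = 195 m
γ = 1/√(1 - 0.519²) = 1.170
L = L₀/γ = 195/1.170 = 166.7 m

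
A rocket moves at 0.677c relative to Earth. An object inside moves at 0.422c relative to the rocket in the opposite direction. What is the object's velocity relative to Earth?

Object's velocity in rocket frame is u' = -0.422c
u = (u' + v)/(1 + u'v/c²) = (v - 0.422)/(1 - 0.422·v/c²)
Numerator: 0.677 - 0.422 = 0.255
Denominator: 1 - 0.285694 = 0.714306
u = 0.255/0.714306 = 0.3570c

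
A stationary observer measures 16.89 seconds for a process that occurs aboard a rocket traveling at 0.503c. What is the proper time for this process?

Dilated time Δt = 16.89 seconds
γ = 1/√(1 - 0.503²) = 1.157
Δt₀ = Δt/γ = 16.89/1.157 = 14.60 seconds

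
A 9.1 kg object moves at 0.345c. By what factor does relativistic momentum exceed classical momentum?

p_rel = γmv, p_class = mv
Ratio = γ = 1/√(1 - 0.345²) = 1.065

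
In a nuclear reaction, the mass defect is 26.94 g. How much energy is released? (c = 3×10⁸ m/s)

Convert mass defect: Δm = 26.94 g = 0.02694 kg
E = Δm·c² = 0.02694 × (3×10⁸)²
= 0.02694 × 9×10¹⁶ = 2.425×10¹⁵ J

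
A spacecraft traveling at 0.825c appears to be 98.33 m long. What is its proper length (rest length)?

Contracted length L = 98.33 m
γ = 1/√(1 - 0.825²) = 1.7695
L₀ = γL = 1.7695 × 98.33 = 174.0 m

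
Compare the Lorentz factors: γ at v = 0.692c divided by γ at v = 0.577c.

γ₁ = 1/√(1 - 0.692²) = 1.3852
γ₂ = 1/√(1 - 0.577²) = 1.2244
γ₁/γ₂ = 1.3852/1.2244 = 1.131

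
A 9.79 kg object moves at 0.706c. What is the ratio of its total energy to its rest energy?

E = γmc², E₀ = mc²
E/E₀ = γ = 1/√(1 - 0.706²) = 1.412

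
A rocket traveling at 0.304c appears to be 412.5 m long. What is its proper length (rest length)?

Contracted length L = 412.5 m
γ = 1/√(1 - 0.304²) = 1.0497
L₀ = γL = 1.0497 × 412.5 = 433.0 m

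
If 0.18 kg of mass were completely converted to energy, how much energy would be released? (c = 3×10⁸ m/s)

Using E = mc²:
c² = (3×10⁸)² = 9×10¹⁶ m²/s²
E = 0.18 × 9×10¹⁶ = 1.620×10¹⁶ J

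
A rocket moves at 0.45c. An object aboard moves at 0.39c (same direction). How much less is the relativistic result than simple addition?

Classical: u' + v = 0.39 + 0.45 = 0.84c
Relativistic: u = (0.39 + 0.45)/(1 + 0.1755) = 0.84/1.1755 = 0.7146c
Difference: 0.84 - 0.7146 = 0.1254c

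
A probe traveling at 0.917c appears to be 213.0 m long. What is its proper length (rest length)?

Contracted length L = 213.0 m
γ = 1/√(1 - 0.917²) = 2.507
L₀ = γL = 2.507 × 213.0 = 534.0 m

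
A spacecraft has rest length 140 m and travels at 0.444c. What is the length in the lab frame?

Proper length L₀ = 140 m
γ = 1/√(1 - 0.444²) = 1.116
L = L₀/γ = 140/1.116 = 125.4 m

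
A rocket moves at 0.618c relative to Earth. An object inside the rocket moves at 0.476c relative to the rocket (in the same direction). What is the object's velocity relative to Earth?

u = (u' + v)/(1 + u'v/c²)
Numerator: 0.476 + 0.618 = 1.094
Denominator: 1 + 0.294168 = 1.294168
u = 1.094/1.294168 = 0.8453c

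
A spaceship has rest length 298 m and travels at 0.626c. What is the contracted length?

Proper length L₀ = 298 m
γ = 1/√(1 - 0.626²) = 1.282
L = L₀/γ = 298/1.282 = 232.4 m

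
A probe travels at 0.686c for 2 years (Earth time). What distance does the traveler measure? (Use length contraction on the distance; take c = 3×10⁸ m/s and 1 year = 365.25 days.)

Earth distance: d = v × t = 0.686c × 2 yr = 1.2989×10¹⁶ m
γ = 1.3744
d' = d/γ = 1.2989×10¹⁶/1.3744 = 9.451×10¹⁵ m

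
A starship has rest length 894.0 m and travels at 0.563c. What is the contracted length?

Proper length L₀ = 894.0 m
γ = 1/√(1 - 0.563²) = 1.20998
L = L₀/γ = 894.0/1.20998 = 738.9 m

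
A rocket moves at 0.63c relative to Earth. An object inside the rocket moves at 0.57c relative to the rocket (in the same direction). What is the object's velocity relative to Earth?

u = (u' + v)/(1 + u'v/c²)
Numerator: 0.57 + 0.63 = 1.2
Denominator: 1 + 0.3591 = 1.3591
u = 1.2/1.3591 = 0.8829c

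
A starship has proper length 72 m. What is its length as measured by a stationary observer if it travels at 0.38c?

Proper length L₀ = 72 m
γ = 1/√(1 - 0.38²) = 1.081
L = L₀/γ = 72/1.081 = 66.60 m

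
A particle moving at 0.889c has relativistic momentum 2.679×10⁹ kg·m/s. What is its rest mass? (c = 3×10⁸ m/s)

γ = 1/√(1 - 0.889²) = 2.1838
v = 0.889 × 3×10⁸ = 2.667×10⁸ m/s
m = p/(γv) = 2.679×10⁹/(2.1838 × 2.667×10⁸) = 4.600 kg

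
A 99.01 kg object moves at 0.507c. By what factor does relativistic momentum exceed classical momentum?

p_rel = γmv, p_class = mv
Ratio = γ = 1/√(1 - 0.507²) = 1.160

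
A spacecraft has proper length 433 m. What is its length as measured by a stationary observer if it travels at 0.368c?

Proper length L₀ = 433 m
γ = 1/√(1 - 0.368²) = 1.0755
L = L₀/γ = 433/1.0755 = 402.6 m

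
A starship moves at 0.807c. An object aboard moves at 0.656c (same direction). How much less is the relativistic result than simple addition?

Classical: u' + v = 0.656 + 0.807 = 1.463c
Relativistic: u = (0.656 + 0.807)/(1 + 0.529392) = 1.463/1.529392 = 0.9566c
Difference: 1.463 - 0.9566 = 0.5064c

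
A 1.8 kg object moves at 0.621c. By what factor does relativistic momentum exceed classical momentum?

p_rel = γmv, p_class = mv
Ratio = γ = 1/√(1 - 0.621²) = 1.276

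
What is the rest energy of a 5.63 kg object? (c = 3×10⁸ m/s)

c² = (3×10⁸)² = 9.000×10¹⁶ m²/s²
E₀ = mc² = 5.63 × 9.000×10¹⁶ = 5.067×10¹⁷ J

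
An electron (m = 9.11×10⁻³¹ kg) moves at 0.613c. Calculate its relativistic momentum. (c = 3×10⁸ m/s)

γ = 1/√(1 - 0.613²) = 1.2657
v = 0.613 × 3×10⁸ = 1.839×10⁸ m/s
p = γmv = 1.2657 × 9.11×10⁻³¹ × 1.839×10⁸ = 2.120×10⁻²² kg·m/s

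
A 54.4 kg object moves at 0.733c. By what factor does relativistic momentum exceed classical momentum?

p_rel = γmv, p_class = mv
Ratio = γ = 1/√(1 - 0.733²) = 1.470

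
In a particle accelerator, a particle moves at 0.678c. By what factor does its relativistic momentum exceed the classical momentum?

p_rel = γmv, p_class = mv
Ratio = γ = 1/√(1 - 0.678²)
= 1/√(0.540316) = 1.360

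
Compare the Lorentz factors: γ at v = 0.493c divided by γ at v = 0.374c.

γ₁ = 1/√(1 - 0.493²) = 1.149
γ₂ = 1/√(1 - 0.374²) = 1.078
γ₁/γ₂ = 1.149/1.078 = 1.066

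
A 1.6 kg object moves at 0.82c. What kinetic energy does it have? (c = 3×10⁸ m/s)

γ = 1/√(1 - 0.82²) = 1.7471
γ - 1 = 0.7471
KE = (γ-1)mc² = 0.7471 × 1.6 × (3×10⁸)² = 1.076×10¹⁷ J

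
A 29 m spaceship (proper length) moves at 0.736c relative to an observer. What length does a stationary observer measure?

Proper length L₀ = 29 m
γ = 1/√(1 - 0.736²) = 1.477
L = L₀/γ = 29/1.477 = 19.63 m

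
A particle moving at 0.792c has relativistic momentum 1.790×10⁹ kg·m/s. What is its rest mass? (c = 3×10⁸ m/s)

γ = 1/√(1 - 0.792²) = 1.638
v = 0.792 × 3×10⁸ = 2.376×10⁸ m/s
m = p/(γv) = 1.790×10⁹/(1.638 × 2.376×10⁸) = 4.599 kg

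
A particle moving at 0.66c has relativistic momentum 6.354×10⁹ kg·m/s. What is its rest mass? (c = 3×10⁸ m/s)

γ = 1/√(1 - 0.66²) = 1.331
v = 0.66 × 3×10⁸ = 1.980×10⁸ m/s
m = p/(γv) = 6.354×10⁹/(1.331 × 1.980×10⁸) = 24.11 kg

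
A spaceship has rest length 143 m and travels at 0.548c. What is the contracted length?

Proper length L₀ = 143 m
γ = 1/√(1 - 0.548²) = 1.1955
L = L₀/γ = 143/1.1955 = 119.6 m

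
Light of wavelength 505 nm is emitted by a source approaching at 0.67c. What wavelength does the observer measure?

β = 0.67
Wavelength Doppler factor = √(0.33/1.67) = √(0.1976) = 0.4445
λ_obs = 505 × 0.4445 = 224.5 nm (blueshift)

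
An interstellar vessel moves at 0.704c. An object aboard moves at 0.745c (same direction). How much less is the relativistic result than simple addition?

Classical: u' + v = 0.745 + 0.704 = 1.449c
Relativistic: u = (0.745 + 0.704)/(1 + 0.52448) = 1.449/1.52448 = 0.9505c
Difference: 1.449 - 0.9505 = 0.4985c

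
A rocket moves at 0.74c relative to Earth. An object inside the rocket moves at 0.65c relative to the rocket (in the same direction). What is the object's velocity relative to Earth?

u = (u' + v)/(1 + u'v/c²)
Numerator: 0.65 + 0.74 = 1.39
Denominator: 1 + 0.481 = 1.481
u = 1.39/1.481 = 0.9386c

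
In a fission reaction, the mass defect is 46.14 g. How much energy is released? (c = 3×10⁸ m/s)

Convert mass defect: Δm = 46.14 g = 0.04614 kg
E = Δm·c² = 0.04614 × (3×10⁸)²
= 0.04614 × 9×10¹⁶ = 4.153×10¹⁵ J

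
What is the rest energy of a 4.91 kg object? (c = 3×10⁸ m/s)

c² = (3×10⁸)² = 9.000×10¹⁶ m²/s²
E₀ = mc² = 4.91 × 9.000×10¹⁶ = 4.419×10¹⁷ J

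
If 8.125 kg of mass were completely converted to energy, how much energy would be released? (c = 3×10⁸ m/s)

Using E = mc²:
c² = (3×10⁸)² = 9×10¹⁶ m²/s²
E = 8.125 × 9×10¹⁶ = 7.313×10¹⁷ J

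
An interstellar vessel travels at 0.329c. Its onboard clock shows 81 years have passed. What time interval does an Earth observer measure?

Proper time Δt₀ = 81 years
γ = 1/√(1 - 0.329²) = 1.059
Δt = γΔt₀ = 1.059 × 81 = 85.78 years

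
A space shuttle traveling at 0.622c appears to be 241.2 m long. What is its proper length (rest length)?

Contracted length L = 241.2 m
γ = 1/√(1 - 0.622²) = 1.277
L₀ = γL = 1.277 × 241.2 = 308.0 m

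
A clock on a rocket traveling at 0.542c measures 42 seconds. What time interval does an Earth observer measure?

Proper time Δt₀ = 42 seconds
γ = 1/√(1 - 0.542²) = 1.190
Δt = γΔt₀ = 1.190 × 42 = 49.98 seconds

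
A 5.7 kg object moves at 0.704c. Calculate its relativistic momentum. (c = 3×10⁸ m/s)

γ = 1/√(1 - 0.704²) = 1.408
v = 0.704 × 3×10⁸ = 2.112×10⁸ m/s
p = γmv = 1.408 × 5.7 × 2.112×10⁸ = 1.695×10⁹ kg·m/s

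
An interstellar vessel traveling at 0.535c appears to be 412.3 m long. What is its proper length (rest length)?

Contracted length L = 412.3 m
γ = 1/√(1 - 0.535²) = 1.1836
L₀ = γL = 1.1836 × 412.3 = 488.0 m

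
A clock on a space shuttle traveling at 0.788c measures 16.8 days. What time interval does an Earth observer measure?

Proper time Δt₀ = 16.8 days
γ = 1/√(1 - 0.788²) = 1.6242
Δt = γΔt₀ = 1.6242 × 16.8 = 27.29 days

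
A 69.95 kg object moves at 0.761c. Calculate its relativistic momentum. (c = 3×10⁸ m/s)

γ = 1/√(1 - 0.761²) = 1.5414
v = 0.761 × 3×10⁸ = 2.283×10⁸ m/s
p = γmv = 1.5414 × 69.95 × 2.283×10⁸ = 2.462×10¹⁰ kg·m/s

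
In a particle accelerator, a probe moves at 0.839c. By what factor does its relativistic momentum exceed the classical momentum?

p_rel = γmv, p_class = mv
Ratio = γ = 1/√(1 - 0.839²)
= 1/√(0.296079) = 1.838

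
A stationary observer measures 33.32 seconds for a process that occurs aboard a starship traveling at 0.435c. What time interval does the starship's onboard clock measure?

Dilated time Δt = 33.32 seconds
γ = 1/√(1 - 0.435²) = 1.1106
Δt₀ = Δt/γ = 33.32/1.1106 = 30.00 seconds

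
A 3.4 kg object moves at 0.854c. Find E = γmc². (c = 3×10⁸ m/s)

γ = 1/√(1 - 0.854²) = 1.9221
mc² = 3.4 × (3×10⁸)² = 3.060×10¹⁷ J
E = γmc² = 1.9221 × 3.060×10¹⁷ = 5.882×10¹⁷ J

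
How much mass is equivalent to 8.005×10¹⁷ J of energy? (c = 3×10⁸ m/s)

From E = mc², we get m = E/c²
c² = (3×10⁸)² = 9×10¹⁶ m²/s²
m = 8.005×10¹⁷ / 9×10¹⁶ = 8.894 kg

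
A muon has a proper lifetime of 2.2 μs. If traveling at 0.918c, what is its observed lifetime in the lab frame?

Proper lifetime τ₀ = 2.2 μs
γ = 1/√(1 - 0.918²) = 2.52156
τ = γτ₀ = 2.52156 × 2.2 μs = 5.547 μs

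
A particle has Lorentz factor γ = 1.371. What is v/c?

From γ = 1/√(1 - v²/c²):
1/γ² = 1/1.371² = 0.5320
v²/c² = 1 - 0.5320 = 0.4680
v/c = √(0.4680) = 0.6841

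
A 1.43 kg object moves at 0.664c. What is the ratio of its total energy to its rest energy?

E = γmc², E₀ = mc²
E/E₀ = γ = 1/√(1 - 0.664²) = 1.337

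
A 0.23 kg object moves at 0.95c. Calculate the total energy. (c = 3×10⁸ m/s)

γ = 1/√(1 - 0.95²) = 3.2026
mc² = 0.23 × (3×10⁸)² = 2.070×10¹⁶ J
E = γmc² = 3.2026 × 2.070×10¹⁶ = 6.629×10¹⁶ J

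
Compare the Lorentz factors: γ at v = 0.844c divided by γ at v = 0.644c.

γ₁ = 1/√(1 - 0.844²) = 1.864
γ₂ = 1/√(1 - 0.644²) = 1.307
γ₁/γ₂ = 1.864/1.307 = 1.426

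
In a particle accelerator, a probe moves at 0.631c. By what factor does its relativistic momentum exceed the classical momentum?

p_rel = γmv, p_class = mv
Ratio = γ = 1/√(1 - 0.631²)
= 1/√(0.601839) = 1.289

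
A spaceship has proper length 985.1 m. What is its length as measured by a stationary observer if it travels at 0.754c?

Proper length L₀ = 985.1 m
γ = 1/√(1 - 0.754²) = 1.5224
L = L₀/γ = 985.1/1.5224 = 647.1 m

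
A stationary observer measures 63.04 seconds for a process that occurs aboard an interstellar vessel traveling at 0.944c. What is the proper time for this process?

Dilated time Δt = 63.04 seconds
γ = 1/√(1 - 0.944²) = 3.031
Δt₀ = Δt/γ = 63.04/3.031 = 20.80 seconds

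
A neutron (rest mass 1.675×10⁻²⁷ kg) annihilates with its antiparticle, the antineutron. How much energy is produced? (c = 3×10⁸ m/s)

Both particles have the same rest mass, so total mass = 2m
E = 2m·c² = 2 × 1.675×10⁻²⁷ × (3×10⁸)²
= 2 × 1.675×10⁻²⁷ × 9×10¹⁶
= 3.015×10⁻¹⁰ J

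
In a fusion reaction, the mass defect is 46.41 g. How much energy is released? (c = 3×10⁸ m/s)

Convert mass defect: Δm = 46.41 g = 0.04641 kg
E = Δm·c² = 0.04641 × (3×10⁸)²
= 0.04641 × 9×10¹⁶ = 4.177×10¹⁵ J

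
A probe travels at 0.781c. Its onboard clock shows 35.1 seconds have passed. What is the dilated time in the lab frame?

Proper time Δt₀ = 35.1 seconds
γ = 1/√(1 - 0.781²) = 1.601
Δt = γΔt₀ = 1.601 × 35.1 = 56.20 seconds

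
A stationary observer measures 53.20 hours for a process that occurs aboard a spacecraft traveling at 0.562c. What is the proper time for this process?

Dilated time Δt = 53.20 hours
γ = 1/√(1 - 0.562²) = 1.209
Δt₀ = Δt/γ = 53.20/1.209 = 44.00 hours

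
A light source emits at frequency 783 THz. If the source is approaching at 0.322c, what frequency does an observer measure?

β = v/c = 0.322
(1+β)/(1-β) = 1.322/0.678 = 1.950
Doppler factor = √(1.950) = 1.396
f_obs = 783 × 1.396 = 1093 THz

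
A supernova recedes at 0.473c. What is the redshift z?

β = 0.473
(1+β)/(1-β) = 1.473/0.527 = 2.795
√(2.795) = 1.6718
z = 1.6718 - 1 = 0.6718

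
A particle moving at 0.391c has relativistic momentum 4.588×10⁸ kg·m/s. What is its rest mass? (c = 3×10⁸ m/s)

γ = 1/√(1 - 0.391²) = 1.0865
v = 0.391 × 3×10⁸ = 1.173×10⁸ m/s
m = p/(γv) = 4.588×10⁸/(1.0865 × 1.173×10⁸) = 3.600 kg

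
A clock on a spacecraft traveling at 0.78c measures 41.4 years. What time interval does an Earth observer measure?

Proper time Δt₀ = 41.4 years
γ = 1/√(1 - 0.78²) = 1.598
Δt = γΔt₀ = 1.598 × 41.4 = 66.16 years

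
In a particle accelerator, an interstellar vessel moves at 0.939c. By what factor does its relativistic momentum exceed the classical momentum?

p_rel = γmv, p_class = mv
Ratio = γ = 1/√(1 - 0.939²)
= 1/√(0.118279) = 2.908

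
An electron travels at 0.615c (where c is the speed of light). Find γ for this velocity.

v/c = 0.615, so (v/c)² = 0.378225
1 - (v/c)² = 0.621775
γ = 1/√(0.621775) = 1.268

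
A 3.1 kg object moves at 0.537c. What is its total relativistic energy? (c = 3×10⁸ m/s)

γ = 1/√(1 - 0.537²) = 1.1854
mc² = 3.1 × (3×10⁸)² = 2.790×10¹⁷ J
E = γmc² = 1.1854 × 2.790×10¹⁷ = 3.307×10¹⁷ J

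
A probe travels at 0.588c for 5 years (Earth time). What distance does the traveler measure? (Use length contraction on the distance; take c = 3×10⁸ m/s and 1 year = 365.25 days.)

Earth distance: d = v × t = 0.588c × 5 yr = 2.7834×10¹⁶ m
γ = 1.2363
d' = d/γ = 2.7834×10¹⁶/1.2363 = 2.251×10¹⁶ m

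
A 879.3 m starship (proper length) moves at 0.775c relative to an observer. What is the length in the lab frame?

Proper length L₀ = 879.3 m
γ = 1/√(1 - 0.775²) = 1.5824
L = L₀/γ = 879.3/1.5824 = 555.7 m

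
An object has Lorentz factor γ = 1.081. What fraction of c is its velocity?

From γ = 1/√(1 - v²/c²):
1/γ² = 1/1.081² = 0.85575
v²/c² = 1 - 0.85575 = 0.14425
v/c = √(0.14425) = 0.3798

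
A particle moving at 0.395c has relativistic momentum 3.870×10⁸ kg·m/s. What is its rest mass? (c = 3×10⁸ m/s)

γ = 1/√(1 - 0.395²) = 1.0885
v = 0.395 × 3×10⁸ = 1.185×10⁸ m/s
m = p/(γv) = 3.870×10⁸/(1.0885 × 1.185×10⁸) = 3.000 kg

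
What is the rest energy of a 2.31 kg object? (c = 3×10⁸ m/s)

c² = (3×10⁸)² = 9.000×10¹⁶ m²/s²
E₀ = mc² = 2.31 × 9.000×10¹⁶ = 2.079×10¹⁷ J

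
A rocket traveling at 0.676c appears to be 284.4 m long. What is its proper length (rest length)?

Contracted length L = 284.4 m
γ = 1/√(1 - 0.676²) = 1.357
L₀ = γL = 1.357 × 284.4 = 385.9 m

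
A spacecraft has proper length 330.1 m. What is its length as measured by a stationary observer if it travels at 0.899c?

Proper length L₀ = 330.1 m
γ = 1/√(1 - 0.899²) = 2.283
L = L₀/γ = 330.1/2.283 = 144.6 m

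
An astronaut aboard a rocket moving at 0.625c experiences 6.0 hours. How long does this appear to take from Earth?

Proper time Δt₀ = 6.0 hours
γ = 1/√(1 - 0.625²) = 1.281
Δt = γΔt₀ = 1.281 × 6.0 = 7.686 hours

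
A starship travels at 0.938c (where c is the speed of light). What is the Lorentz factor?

v/c = 0.938, so (v/c)² = 0.879844
1 - (v/c)² = 0.120156
γ = 1/√(0.120156) = 2.885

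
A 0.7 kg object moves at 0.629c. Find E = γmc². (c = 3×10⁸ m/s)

γ = 1/√(1 - 0.629²) = 1.2863
mc² = 0.7 × (3×10⁸)² = 6.300×10¹⁶ J
E = γmc² = 1.2863 × 6.300×10¹⁶ = 8.104×10¹⁶ J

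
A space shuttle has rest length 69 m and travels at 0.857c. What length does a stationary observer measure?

Proper length L₀ = 69 m
γ = 1/√(1 - 0.857²) = 1.9406
L = L₀/γ = 69/1.9406 = 35.56 m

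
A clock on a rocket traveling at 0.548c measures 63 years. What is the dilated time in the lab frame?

Proper time Δt₀ = 63 years
γ = 1/√(1 - 0.548²) = 1.1955
Δt = γΔt₀ = 1.1955 × 63 = 75.32 years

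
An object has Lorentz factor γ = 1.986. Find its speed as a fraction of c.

From γ = 1/√(1 - v²/c²):
1/γ² = 1/1.986² = 0.2535
v²/c² = 1 - 0.2535 = 0.7465
v/c = √(0.7465) = 0.8640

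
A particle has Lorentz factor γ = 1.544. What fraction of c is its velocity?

From γ = 1/√(1 - v²/c²):
1/γ² = 1/1.544² = 0.4195
v²/c² = 1 - 0.4195 = 0.5805
v/c = √(0.5805) = 0.7619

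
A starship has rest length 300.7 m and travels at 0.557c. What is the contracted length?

Proper length L₀ = 300.7 m
γ = 1/√(1 - 0.557²) = 1.2041
L = L₀/γ = 300.7/1.2041 = 249.7 m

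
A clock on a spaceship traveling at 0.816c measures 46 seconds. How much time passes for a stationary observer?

Proper time Δt₀ = 46 seconds
γ = 1/√(1 - 0.816²) = 1.730
Δt = γΔt₀ = 1.730 × 46 = 79.58 seconds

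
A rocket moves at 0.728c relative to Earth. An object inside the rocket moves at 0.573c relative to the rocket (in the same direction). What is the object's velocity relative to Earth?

u = (u' + v)/(1 + u'v/c²)
Numerator: 0.573 + 0.728 = 1.301
Denominator: 1 + 0.417144 = 1.417144
u = 1.301/1.417144 = 0.9180c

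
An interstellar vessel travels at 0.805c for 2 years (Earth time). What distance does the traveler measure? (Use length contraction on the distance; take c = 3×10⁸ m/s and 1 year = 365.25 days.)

Earth distance: d = v × t = 0.805c × 2 yr = 1.52423×10¹⁶ m
γ = 1.68556
d' = d/γ = 1.52423×10¹⁶/1.68556 = 9.043×10¹⁵ m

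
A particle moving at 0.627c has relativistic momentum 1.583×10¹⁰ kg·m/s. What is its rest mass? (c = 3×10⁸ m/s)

γ = 1/√(1 - 0.627²) = 1.2837
v = 0.627 × 3×10⁸ = 1.881×10⁸ m/s
m = p/(γv) = 1.583×10¹⁰/(1.2837 × 1.881×10⁸) = 65.56 kg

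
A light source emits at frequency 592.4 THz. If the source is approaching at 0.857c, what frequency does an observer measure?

β = v/c = 0.857
(1+β)/(1-β) = 1.857/0.143 = 12.99
Doppler factor = √(12.99) = 3.604
f_obs = 592.4 × 3.604 = 2135 THz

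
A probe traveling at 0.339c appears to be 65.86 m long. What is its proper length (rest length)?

Contracted length L = 65.86 m
γ = 1/√(1 - 0.339²) = 1.063
L₀ = γL = 1.063 × 65.86 = 70.01 m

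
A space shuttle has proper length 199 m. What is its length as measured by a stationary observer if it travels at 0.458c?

Proper length L₀ = 199 m
γ = 1/√(1 - 0.458²) = 1.125
L = L₀/γ = 199/1.125 = 176.9 m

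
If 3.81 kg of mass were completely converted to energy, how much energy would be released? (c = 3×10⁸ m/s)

Using E = mc²:
c² = (3×10⁸)² = 9×10¹⁶ m²/s²
E = 3.81 × 9×10¹⁶ = 3.429×10¹⁷ J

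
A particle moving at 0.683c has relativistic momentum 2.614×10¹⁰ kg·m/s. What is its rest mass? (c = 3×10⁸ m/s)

γ = 1/√(1 - 0.683²) = 1.3691
v = 0.683 × 3×10⁸ = 2.049×10⁸ m/s
m = p/(γv) = 2.614×10¹⁰/(1.3691 × 2.049×10⁸) = 93.18 kg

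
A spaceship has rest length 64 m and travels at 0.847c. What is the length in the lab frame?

Proper length L₀ = 64 m
γ = 1/√(1 - 0.847²) = 1.881
L = L₀/γ = 64/1.881 = 34.02 m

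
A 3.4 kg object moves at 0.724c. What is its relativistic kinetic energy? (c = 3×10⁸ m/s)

γ = 1/√(1 - 0.724²) = 1.4497
γ - 1 = 0.4497
KE = (γ-1)mc² = 0.4497 × 3.4 × (3×10⁸)² = 1.376×10¹⁷ J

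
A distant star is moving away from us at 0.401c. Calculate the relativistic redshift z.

β = 0.401
(1+β)/(1-β) = 1.401/0.599 = 2.3389
√(2.3389) = 1.5293
z = 1.5293 - 1 = 0.5293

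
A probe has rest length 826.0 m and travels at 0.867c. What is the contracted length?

Proper length L₀ = 826.0 m
γ = 1/√(1 - 0.867²) = 2.007
L = L₀/γ = 826.0/2.007 = 411.6 m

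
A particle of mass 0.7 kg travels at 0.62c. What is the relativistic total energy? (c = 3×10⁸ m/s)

γ = 1/√(1 - 0.62²) = 1.27453
mc² = 0.7 × (3×10⁸)² = 6.300×10¹⁶ J
E = γmc² = 1.27453 × 6.300×10¹⁶ = 8.030×10¹⁶ J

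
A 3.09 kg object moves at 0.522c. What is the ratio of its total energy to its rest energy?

E = γmc², E₀ = mc²
E/E₀ = γ = 1/√(1 - 0.522²) = 1.172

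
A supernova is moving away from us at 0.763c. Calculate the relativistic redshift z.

β = 0.763
(1+β)/(1-β) = 1.763/0.237 = 7.439
√(7.439) = 2.727
z = 2.727 - 1 = 1.727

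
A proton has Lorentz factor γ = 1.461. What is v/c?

From γ = 1/√(1 - v²/c²):
1/γ² = 1/1.461² = 0.4685
v²/c² = 1 - 0.4685 = 0.5315
v/c = √(0.5315) = 0.7290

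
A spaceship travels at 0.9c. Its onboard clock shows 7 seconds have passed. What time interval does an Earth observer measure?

Proper time Δt₀ = 7 seconds
γ = 1/√(1 - 0.9²) = 2.294
Δt = γΔt₀ = 2.294 × 7 = 16.06 seconds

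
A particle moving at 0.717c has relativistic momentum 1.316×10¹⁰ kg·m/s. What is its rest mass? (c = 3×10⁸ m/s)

γ = 1/√(1 - 0.717²) = 1.4346
v = 0.717 × 3×10⁸ = 2.151×10⁸ m/s
m = p/(γv) = 1.316×10¹⁰/(1.4346 × 2.151×10⁸) = 42.65 kg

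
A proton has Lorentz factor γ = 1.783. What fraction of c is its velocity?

From γ = 1/√(1 - v²/c²):
1/γ² = 1/1.783² = 0.3146
v²/c² = 1 - 0.3146 = 0.6854
v/c = √(0.6854) = 0.8279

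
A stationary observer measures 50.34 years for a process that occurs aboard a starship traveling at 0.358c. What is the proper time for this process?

Dilated time Δt = 50.34 years
γ = 1/√(1 - 0.358²) = 1.071
Δt₀ = Δt/γ = 50.34/1.071 = 47.00 years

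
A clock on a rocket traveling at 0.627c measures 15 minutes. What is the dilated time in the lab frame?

Proper time Δt₀ = 15 minutes
γ = 1/√(1 - 0.627²) = 1.283665
Δt = γΔt₀ = 1.283665 × 15 = 19.25 minutes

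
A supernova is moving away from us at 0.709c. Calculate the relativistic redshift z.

β = 0.709
(1+β)/(1-β) = 1.709/0.291 = 5.873
√(5.873) = 2.423
z = 2.423 - 1 = 1.423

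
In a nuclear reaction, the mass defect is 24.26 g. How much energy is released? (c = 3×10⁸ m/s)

Convert mass defect: Δm = 24.26 g = 0.02426 kg
E = Δm·c² = 0.02426 × (3×10⁸)²
= 0.02426 × 9×10¹⁶ = 2.183×10¹⁵ J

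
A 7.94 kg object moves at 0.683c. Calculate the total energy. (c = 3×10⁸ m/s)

γ = 1/√(1 - 0.683²) = 1.369
mc² = 7.94 × (3×10⁸)² = 7.146×10¹⁷ J
E = γmc² = 1.369 × 7.146×10¹⁷ = 9.783×10¹⁷ J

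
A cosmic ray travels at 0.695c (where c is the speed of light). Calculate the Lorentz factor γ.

v/c = 0.695, so (v/c)² = 0.483025
1 - (v/c)² = 0.516975
γ = 1/√(0.516975) = 1.391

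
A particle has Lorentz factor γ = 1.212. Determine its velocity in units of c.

From γ = 1/√(1 - v²/c²):
1/γ² = 1/1.212² = 0.6808
v²/c² = 1 - 0.6808 = 0.3192
v/c = √(0.3192) = 0.5650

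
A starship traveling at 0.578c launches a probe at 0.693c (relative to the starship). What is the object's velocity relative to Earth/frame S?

u = (u' + v)/(1 + u'v/c²)
Numerator: 0.693 + 0.578 = 1.271
Denominator: 1 + 0.400554 = 1.400554
u = 1.271/1.400554 = 0.9075c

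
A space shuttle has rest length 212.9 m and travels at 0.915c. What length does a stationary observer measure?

Proper length L₀ = 212.9 m
γ = 1/√(1 - 0.915²) = 2.4786
L = L₀/γ = 212.9/2.4786 = 85.90 m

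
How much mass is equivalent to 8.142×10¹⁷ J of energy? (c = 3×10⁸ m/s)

From E = mc², we get m = E/c²
c² = (3×10⁸)² = 9×10¹⁶ m²/s²
m = 8.142×10¹⁷ / 9×10¹⁶ = 9.047 kg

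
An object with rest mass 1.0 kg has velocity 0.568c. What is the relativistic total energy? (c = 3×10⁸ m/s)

γ = 1/√(1 - 0.568²) = 1.215
mc² = 1.0 × (3×10⁸)² = 9.000×10¹⁶ J
E = γmc² = 1.215 × 9.000×10¹⁶ = 1.094×10¹⁷ J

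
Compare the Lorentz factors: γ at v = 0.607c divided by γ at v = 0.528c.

γ₁ = 1/√(1 - 0.607²) = 1.2583
γ₂ = 1/√(1 - 0.528²) = 1.1775
γ₁/γ₂ = 1.2583/1.1775 = 1.069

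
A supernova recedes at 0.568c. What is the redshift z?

β = 0.568
(1+β)/(1-β) = 1.568/0.432 = 3.6296
√(3.6296) = 1.9052
z = 1.9052 - 1 = 0.9052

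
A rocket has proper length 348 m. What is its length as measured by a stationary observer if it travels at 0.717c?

Proper length L₀ = 348 m
γ = 1/√(1 - 0.717²) = 1.4346
L = L₀/γ = 348/1.4346 = 242.6 m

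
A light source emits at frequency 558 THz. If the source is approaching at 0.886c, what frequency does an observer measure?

β = v/c = 0.886
(1+β)/(1-β) = 1.886/0.114 = 16.544
Doppler factor = √(16.544) = 4.0674
f_obs = 558 × 4.0674 = 2270 THz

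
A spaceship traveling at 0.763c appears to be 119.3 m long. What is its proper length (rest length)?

Contracted length L = 119.3 m
γ = 1/√(1 - 0.763²) = 1.547
L₀ = γL = 1.547 × 119.3 = 184.6 m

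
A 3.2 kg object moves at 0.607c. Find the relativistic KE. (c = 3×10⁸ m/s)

γ = 1/√(1 - 0.607²) = 1.25833
γ - 1 = 0.25833
KE = (γ-1)mc² = 0.25833 × 3.2 × (3×10⁸)² = 7.440×10¹⁶ J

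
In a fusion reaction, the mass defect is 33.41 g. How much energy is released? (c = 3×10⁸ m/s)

Convert mass defect: Δm = 33.41 g = 0.03341 kg
E = Δm·c² = 0.03341 × (3×10⁸)²
= 0.03341 × 9×10¹⁶ = 3.007×10¹⁵ J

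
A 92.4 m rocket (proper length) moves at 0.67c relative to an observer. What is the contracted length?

Proper length L₀ = 92.4 m
γ = 1/√(1 - 0.67²) = 1.3471
L = L₀/γ = 92.4/1.3471 = 68.59 m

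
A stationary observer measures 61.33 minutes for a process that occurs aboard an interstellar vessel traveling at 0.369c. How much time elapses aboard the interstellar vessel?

Dilated time Δt = 61.33 minutes
γ = 1/√(1 - 0.369²) = 1.076
Δt₀ = Δt/γ = 61.33/1.076 = 57.00 minutes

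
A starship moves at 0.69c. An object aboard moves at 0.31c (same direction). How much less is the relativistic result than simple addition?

Classical: u' + v = 0.31 + 0.69 = 1c
Relativistic: u = (0.31 + 0.69)/(1 + 0.2139) = 1/1.2139 = 0.8238c
Difference: 1 - 0.8238 = 0.1762c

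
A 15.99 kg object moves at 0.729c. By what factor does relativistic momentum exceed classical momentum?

p_rel = γmv, p_class = mv
Ratio = γ = 1/√(1 - 0.729²) = 1.461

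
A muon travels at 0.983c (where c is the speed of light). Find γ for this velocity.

v/c = 0.983, so (v/c)² = 0.966289
1 - (v/c)² = 0.033711
γ = 1/√(0.033711) = 5.446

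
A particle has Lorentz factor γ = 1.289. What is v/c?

From γ = 1/√(1 - v²/c²):
1/γ² = 1/1.289² = 0.6019
v²/c² = 1 - 0.6019 = 0.3981
v/c = √(0.3981) = 0.6310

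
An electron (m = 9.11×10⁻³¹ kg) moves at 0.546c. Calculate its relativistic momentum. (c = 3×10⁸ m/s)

γ = 1/√(1 - 0.546²) = 1.1936
v = 0.546 × 3×10⁸ = 1.638×10⁸ m/s
p = γmv = 1.1936 × 9.11×10⁻³¹ × 1.638×10⁸ = 1.781×10⁻²² kg·m/s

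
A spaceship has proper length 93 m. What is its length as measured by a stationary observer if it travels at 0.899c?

Proper length L₀ = 93 m
γ = 1/√(1 - 0.899²) = 2.2834
L = L₀/γ = 93/2.2834 = 40.73 m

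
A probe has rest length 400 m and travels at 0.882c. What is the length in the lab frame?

Proper length L₀ = 400 m
γ = 1/√(1 - 0.882²) = 2.122
L = L₀/γ = 400/2.122 = 188.5 m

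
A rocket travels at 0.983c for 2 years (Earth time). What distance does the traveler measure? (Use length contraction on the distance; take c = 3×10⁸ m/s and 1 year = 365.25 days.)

Earth distance: d = v × t = 0.983c × 2 yr = 1.861×10¹⁶ m
γ = 5.446
d' = d/γ = 1.861×10¹⁶/5.446 = 3.417×10¹⁵ m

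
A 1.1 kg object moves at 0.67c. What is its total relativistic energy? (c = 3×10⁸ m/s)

γ = 1/√(1 - 0.67²) = 1.347
mc² = 1.1 × (3×10⁸)² = 9.900×10¹⁶ J
E = γmc² = 1.347 × 9.900×10¹⁶ = 1.334×10¹⁷ J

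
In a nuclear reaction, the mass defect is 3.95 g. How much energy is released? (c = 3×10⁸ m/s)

Convert mass defect: Δm = 3.95 g = 0.00395 kg
E = Δm·c² = 0.00395 × (3×10⁸)²
= 0.00395 × 9×10¹⁶ = 3.555×10¹⁴ J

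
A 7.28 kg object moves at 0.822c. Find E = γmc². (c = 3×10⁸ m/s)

γ = 1/√(1 - 0.822²) = 1.756
mc² = 7.28 × (3×10⁸)² = 6.552×10¹⁷ J
E = γmc² = 1.756 × 6.552×10¹⁷ = 1.151×10¹⁸ J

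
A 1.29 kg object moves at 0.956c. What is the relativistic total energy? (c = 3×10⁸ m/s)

γ = 1/√(1 - 0.956²) = 3.409
mc² = 1.29 × (3×10⁸)² = 1.161×10¹⁷ J
E = γmc² = 3.409 × 1.161×10¹⁷ = 3.958×10¹⁷ J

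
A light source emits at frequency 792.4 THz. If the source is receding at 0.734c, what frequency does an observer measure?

β = v/c = 0.734
(1-β)/(1+β) = 0.266/1.734 = 0.1534
Doppler factor = √(0.1534) = 0.3917
f_obs = 792.4 × 0.3917 = 310.4 THz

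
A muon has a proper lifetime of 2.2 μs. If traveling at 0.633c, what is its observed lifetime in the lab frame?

Proper lifetime τ₀ = 2.2 μs
γ = 1/√(1 - 0.633²) = 1.292
τ = γτ₀ = 1.292 × 2.2 μs = 2.842 μs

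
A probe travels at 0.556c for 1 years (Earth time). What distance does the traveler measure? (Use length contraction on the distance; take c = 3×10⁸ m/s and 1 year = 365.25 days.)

Earth distance: d = v × t = 0.556c × 1 yr = 5.2638×10¹⁵ m
γ = 1.2031
d' = d/γ = 5.2638×10¹⁵/1.2031 = 4.375×10¹⁵ m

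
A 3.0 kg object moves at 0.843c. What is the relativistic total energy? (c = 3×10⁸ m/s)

γ = 1/√(1 - 0.843²) = 1.859
mc² = 3.0 × (3×10⁸)² = 2.700×10¹⁷ J
E = γmc² = 1.859 × 2.700×10¹⁷ = 5.019×10¹⁷ J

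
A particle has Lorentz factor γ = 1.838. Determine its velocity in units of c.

From γ = 1/√(1 - v²/c²):
1/γ² = 1/1.838² = 0.2960
v²/c² = 1 - 0.2960 = 0.7040
v/c = √(0.7040) = 0.8390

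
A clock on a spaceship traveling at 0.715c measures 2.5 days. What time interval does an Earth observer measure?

Proper time Δt₀ = 2.5 days
γ = 1/√(1 - 0.715²) = 1.4304
Δt = γΔt₀ = 1.4304 × 2.5 = 3.576 days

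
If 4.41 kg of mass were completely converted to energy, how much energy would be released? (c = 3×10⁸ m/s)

Using E = mc²:
c² = (3×10⁸)² = 9×10¹⁶ m²/s²
E = 4.41 × 9×10¹⁶ = 3.969×10¹⁷ J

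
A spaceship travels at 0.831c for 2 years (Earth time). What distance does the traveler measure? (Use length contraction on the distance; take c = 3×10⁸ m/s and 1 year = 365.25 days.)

Earth distance: d = v × t = 0.831c × 2 yr = 1.5735×10¹⁶ m
γ = 1.7977
d' = d/γ = 1.5735×10¹⁶/1.7977 = 8.753×10¹⁵ m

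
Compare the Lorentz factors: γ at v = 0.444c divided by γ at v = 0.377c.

γ₁ = 1/√(1 - 0.444²) = 1.1160
γ₂ = 1/√(1 - 0.377²) = 1.0797
γ₁/γ₂ = 1.1160/1.0797 = 1.034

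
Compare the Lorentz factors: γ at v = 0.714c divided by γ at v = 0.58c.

γ₁ = 1/√(1 - 0.714²) = 1.428
γ₂ = 1/√(1 - 0.58²) = 1.228
γ₁/γ₂ = 1.428/1.228 = 1.163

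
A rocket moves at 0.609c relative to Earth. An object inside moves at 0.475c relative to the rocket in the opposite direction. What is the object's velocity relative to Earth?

Object's velocity in rocket frame is u' = -0.475c
u = (u' + v)/(1 + u'v/c²) = (v - 0.475)/(1 - 0.475·v/c²)
Numerator: 0.609 - 0.475 = 0.134
Denominator: 1 - 0.289275 = 0.710725
u = 0.134/0.710725 = 0.1885c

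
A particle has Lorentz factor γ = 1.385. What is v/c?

From γ = 1/√(1 - v²/c²):
1/γ² = 1/1.385² = 0.5213
v²/c² = 1 - 0.5213 = 0.4787
v/c = √(0.4787) = 0.6919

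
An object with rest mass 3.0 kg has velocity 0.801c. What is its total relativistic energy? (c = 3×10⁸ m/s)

γ = 1/√(1 - 0.801²) = 1.6704
mc² = 3.0 × (3×10⁸)² = 2.700×10¹⁷ J
E = γmc² = 1.6704 × 2.700×10¹⁷ = 4.510×10¹⁷ J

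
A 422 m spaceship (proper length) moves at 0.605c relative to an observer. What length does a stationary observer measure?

Proper length L₀ = 422 m
γ = 1/√(1 - 0.605²) = 1.256
L = L₀/γ = 422/1.256 = 336.0 m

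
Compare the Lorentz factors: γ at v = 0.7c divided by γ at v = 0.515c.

γ₁ = 1/√(1 - 0.7²) = 1.400
γ₂ = 1/√(1 - 0.515²) = 1.167
γ₁/γ₂ = 1.400/1.167 = 1.200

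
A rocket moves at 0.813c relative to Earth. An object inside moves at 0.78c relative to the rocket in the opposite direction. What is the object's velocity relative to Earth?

Object's velocity in rocket frame is u' = -0.78c
u = (u' + v)/(1 + u'v/c²) = (v - 0.78)/(1 - 0.78·v/c²)
Numerator: 0.813 - 0.78 = 0.033
Denominator: 1 - 0.63414 = 0.36586
u = 0.033/0.36586 = 0.09020c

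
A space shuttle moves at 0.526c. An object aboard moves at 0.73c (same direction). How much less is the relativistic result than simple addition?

Classical: u' + v = 0.73 + 0.526 = 1.256c
Relativistic: u = (0.73 + 0.526)/(1 + 0.38398) = 1.256/1.38398 = 0.9075c
Difference: 1.256 - 0.9075 = 0.3485c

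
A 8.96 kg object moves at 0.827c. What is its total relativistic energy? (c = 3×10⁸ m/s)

γ = 1/√(1 - 0.827²) = 1.7787
mc² = 8.96 × (3×10⁸)² = 8.064×10¹⁷ J
E = γmc² = 1.7787 × 8.064×10¹⁷ = 1.434×10¹⁸ J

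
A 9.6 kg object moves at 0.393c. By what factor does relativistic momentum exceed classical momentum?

p_rel = γmv, p_class = mv
Ratio = γ = 1/√(1 - 0.393²) = 1.088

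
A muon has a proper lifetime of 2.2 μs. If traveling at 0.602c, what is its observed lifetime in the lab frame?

Proper lifetime τ₀ = 2.2 μs
γ = 1/√(1 - 0.602²) = 1.2524
τ = γτ₀ = 1.2524 × 2.2 μs = 2.755 μs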